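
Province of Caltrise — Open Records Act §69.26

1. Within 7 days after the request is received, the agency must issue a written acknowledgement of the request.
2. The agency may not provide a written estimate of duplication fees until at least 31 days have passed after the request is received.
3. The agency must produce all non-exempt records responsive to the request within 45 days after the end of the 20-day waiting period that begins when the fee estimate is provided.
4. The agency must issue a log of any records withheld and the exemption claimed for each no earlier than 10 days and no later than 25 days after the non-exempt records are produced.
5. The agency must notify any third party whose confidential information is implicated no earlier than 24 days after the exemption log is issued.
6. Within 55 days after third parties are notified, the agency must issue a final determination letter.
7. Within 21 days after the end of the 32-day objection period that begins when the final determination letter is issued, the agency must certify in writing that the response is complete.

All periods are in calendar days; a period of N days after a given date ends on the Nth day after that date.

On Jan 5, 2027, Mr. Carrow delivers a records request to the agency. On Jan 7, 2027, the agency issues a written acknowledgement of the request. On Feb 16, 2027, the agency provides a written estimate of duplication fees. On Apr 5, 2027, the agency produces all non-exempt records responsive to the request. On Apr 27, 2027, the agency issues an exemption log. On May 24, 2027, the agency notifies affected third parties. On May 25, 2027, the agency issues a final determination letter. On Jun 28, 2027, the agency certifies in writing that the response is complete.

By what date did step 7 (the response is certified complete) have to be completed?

The final determination letter is issued on May 25, 2027; the 32-day objection period therefore ends Jun 26, 2027, and step 7 runs from that date. 21 days after Jun 26, 2027 is Jul 17, 2027.

Jul 17, 2027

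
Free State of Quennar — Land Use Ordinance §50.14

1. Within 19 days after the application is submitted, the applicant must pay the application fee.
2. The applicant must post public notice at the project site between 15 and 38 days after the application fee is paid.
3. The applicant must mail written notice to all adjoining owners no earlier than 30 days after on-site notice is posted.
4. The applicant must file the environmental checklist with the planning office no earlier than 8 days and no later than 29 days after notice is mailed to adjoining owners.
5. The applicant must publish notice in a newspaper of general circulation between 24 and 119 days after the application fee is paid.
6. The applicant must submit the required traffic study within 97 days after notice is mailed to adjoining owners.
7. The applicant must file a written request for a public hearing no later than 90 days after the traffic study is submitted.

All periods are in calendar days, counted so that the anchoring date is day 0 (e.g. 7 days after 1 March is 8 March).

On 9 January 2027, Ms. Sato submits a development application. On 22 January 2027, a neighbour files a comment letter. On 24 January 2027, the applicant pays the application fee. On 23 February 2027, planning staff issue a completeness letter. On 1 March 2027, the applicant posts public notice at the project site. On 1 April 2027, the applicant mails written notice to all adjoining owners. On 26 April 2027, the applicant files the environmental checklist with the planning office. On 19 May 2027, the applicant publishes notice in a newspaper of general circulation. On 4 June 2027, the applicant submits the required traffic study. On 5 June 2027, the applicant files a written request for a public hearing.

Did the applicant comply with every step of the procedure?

(1) due by 9 January 2027 + 19 days = 28 January 2027; done 24 January 2027 — timely.
(2) the permitted window runs from 24 January 2027 + 15 = 8 February 2027 to 24 January 2027 + 38 = 3 March 2027; done 1 March 2027, which is between those dates.
(3) permitted from 1 March 2027 + 30 days = 31 March 2027 onward; done 1 April 2027, after the minimum wait.
(4) the permitted window runs from 1 April 2027 + 8 = 9 April 2027 to 1 April 2027 + 29 = 30 April 2027; 26 April 2027 falls inside that range.
(5) the permitted window runs from 24 January 2027 + 24 = 17 February 2027 to 24 January 2027 + 119 = 23 May 2027; done 19 May 2027 — within the window.
(6) due by 1 April 2027 + 97 days = 7 July 2027; completed 4 June 2027, before the deadline.
(7) due by 4 June 2027 + 90 days = 2 September 2027; done 5 June 2027 — timely.

Yes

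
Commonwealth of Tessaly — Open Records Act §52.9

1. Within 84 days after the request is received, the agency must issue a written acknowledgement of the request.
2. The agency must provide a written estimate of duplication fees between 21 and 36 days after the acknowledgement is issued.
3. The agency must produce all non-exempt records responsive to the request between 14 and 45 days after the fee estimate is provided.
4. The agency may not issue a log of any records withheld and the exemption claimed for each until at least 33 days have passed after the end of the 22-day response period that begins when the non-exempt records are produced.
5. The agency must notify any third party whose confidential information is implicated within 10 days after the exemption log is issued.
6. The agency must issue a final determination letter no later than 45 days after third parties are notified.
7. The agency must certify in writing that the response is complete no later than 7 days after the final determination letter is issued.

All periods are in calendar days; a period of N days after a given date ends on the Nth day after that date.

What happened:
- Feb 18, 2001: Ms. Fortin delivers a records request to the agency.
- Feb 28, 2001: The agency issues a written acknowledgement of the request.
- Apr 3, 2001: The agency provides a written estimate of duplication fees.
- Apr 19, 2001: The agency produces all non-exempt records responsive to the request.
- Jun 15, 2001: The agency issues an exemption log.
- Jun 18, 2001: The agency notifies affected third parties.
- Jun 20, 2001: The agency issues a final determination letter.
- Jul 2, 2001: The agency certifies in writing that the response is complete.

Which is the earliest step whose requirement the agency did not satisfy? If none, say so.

Step 7

Step 1: 84 days after Feb 18, 2001 (when the request is received) is May 13, 2001; done Feb 28, 2001 — timely.
Step 2: the window is 21–36 days after Feb 28, 2001 (when the acknowledgement is issued), so Mar 21, 2001 through Apr 5, 2001; done Apr 3, 2001 — within the window.
Step 3: the window is 14–45 days after Apr 3, 2001 (when the fee estimate is provided), so Apr 17, 2001 through May 18, 2001; Apr 19, 2001 falls inside that range.
Step 4: the earliest permitted date is 33 days after May 11, 2001 (end of the 22-day response period, which began when the non-exempt records are produced on Apr 19, 2001), i.e. Jun 13, 2001; Jun 15, 2001 is on or after that date.
Step 5: 10 days after Jun 15, 2001 (when the exemption log is issued) is Jun 25, 2001; done Jun 18, 2001 — timely.
Step 6: 45 days after Jun 18, 2001 (when third parties are notified) is Aug 2, 2001; Jun 20, 2001 is within that limit.
Step 7: 7 days after Jun 20, 2001 (when the final determination letter is issued) is Jun 27, 2001; Jul 2, 2001 misses that deadline by 5 days.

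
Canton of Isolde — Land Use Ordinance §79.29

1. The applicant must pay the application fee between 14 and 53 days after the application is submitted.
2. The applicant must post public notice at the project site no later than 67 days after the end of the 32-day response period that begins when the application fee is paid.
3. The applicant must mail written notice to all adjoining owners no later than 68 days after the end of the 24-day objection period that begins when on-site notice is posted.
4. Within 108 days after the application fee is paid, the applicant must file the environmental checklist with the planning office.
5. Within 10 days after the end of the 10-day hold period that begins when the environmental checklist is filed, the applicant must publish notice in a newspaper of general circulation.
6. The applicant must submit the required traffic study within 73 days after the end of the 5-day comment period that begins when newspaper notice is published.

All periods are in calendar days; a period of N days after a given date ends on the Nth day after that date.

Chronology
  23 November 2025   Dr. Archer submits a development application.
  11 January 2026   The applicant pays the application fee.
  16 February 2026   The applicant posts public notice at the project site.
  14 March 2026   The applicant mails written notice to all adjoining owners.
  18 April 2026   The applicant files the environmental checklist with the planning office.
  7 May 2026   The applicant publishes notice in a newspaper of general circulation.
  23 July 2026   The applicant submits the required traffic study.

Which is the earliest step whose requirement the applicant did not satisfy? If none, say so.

None — every step was satisfied

Step 1: the window is 14–53 days after 23 November 2025 (when the application is submitted), so 7 December 2025 through 15 January 2026; 11 January 2026 falls inside that range.
Step 2: 67 days after 12 February 2026 (end of the 32-day response period, which began when the application fee is paid on 11 January 2026) is 20 April 2026; 16 February 2026 is within that limit.
Step 3: 68 days after 12 March 2026 (end of the 24-day objection period, which began when on-site notice is posted on 16 February 2026) is 19 May 2026; completed 14 March 2026, before the deadline.
Step 4: 108 days after 11 January 2026 (when the application fee is paid) is 29 April 2026; completed 18 April 2026, before the deadline.
Step 5: 10 days after 28 April 2026 (end of the 10-day hold period, which began when the environmental checklist is filed on 18 April 2026) is 8 May 2026; 7 May 2026 is within that limit.
Step 6: 73 days after 12 May 2026 (end of the 5-day comment period, which began when newspaper notice is published on 7 May 2026) is 24 July 2026; completed 23 July 2026, before the deadline.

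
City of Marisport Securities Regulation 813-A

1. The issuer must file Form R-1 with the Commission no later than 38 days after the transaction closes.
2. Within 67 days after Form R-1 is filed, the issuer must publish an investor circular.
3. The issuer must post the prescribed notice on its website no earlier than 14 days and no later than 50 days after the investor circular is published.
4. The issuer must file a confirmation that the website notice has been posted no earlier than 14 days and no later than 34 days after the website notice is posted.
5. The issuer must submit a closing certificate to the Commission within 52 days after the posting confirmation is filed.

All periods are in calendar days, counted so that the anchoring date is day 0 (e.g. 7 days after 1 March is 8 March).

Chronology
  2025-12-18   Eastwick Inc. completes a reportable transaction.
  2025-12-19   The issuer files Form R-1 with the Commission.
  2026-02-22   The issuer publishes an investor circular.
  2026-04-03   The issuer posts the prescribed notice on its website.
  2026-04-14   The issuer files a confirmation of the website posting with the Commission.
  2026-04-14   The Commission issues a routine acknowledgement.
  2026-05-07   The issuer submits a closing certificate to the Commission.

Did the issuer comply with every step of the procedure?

No

(1) due by 2025-12-18 + 38 days = 2026-01-25; done 2025-12-19 — timely.
(2) due by 2025-12-19 + 67 days = 2026-02-24; done 2026-02-22 — timely.
(3) the permitted window runs from 2026-02-22 + 14 = 2026-03-08 to 2026-02-22 + 50 = 2026-04-13; done 2026-04-03, which is between those dates.
(4) the permitted window runs from 2026-04-03 + 14 = 2026-04-17 to 2026-04-03 + 34 = 2026-05-07; done 2026-04-14 — 3 days before the window opened.
The analysis stops there.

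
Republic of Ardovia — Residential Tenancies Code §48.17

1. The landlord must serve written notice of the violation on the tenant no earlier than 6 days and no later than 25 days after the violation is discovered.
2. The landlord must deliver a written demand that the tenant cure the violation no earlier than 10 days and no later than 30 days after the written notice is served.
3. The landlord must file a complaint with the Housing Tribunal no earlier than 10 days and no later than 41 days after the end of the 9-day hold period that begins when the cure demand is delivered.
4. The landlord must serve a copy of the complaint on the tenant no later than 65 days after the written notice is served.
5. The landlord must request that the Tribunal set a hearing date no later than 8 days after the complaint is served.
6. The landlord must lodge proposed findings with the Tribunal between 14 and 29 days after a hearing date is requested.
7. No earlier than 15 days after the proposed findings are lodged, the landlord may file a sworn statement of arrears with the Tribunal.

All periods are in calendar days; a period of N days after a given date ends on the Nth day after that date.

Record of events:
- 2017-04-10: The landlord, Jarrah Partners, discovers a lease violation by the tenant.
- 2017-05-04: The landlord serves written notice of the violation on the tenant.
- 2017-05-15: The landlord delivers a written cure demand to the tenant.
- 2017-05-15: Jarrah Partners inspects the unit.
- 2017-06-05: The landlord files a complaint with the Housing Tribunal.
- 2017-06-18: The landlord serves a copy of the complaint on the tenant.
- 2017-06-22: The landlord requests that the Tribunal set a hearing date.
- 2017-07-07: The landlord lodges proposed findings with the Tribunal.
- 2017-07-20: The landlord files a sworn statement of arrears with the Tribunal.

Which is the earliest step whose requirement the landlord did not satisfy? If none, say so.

Step 1 — 6 and 25 days from 2017-04-10 (when the violation is discovered) are 2017-04-16 and 2017-05-05 respectively; done 2017-05-04 — within the window.
Step 2 — 10 and 30 days from 2017-05-04 (when the written notice is served) are 2017-05-14 and 2017-06-03 respectively; done 2017-05-15, which is between those dates.
Step 3 — 10 and 41 days from 2017-05-24 (end of the 9-day hold period, which began when the cure demand is delivered on 2017-05-15) are 2017-06-03 and 2017-07-04 respectively; done 2017-06-05 — within the window.
Step 4 — counting 65 days from 2017-05-04 (when the written notice is served) gives a deadline of 2017-07-08; done 2017-06-18 — timely.
Step 5 — counting 8 days from 2017-06-18 (when the complaint is served) gives a deadline of 2017-06-26; 2017-06-22 is within that limit.
Step 6 — 14 and 29 days from 2017-06-22 (when a hearing date is requested) are 2017-07-06 and 2017-07-21 respectively; done 2017-07-07 — within the window.
Step 7 — must wait 15 days from 2017-07-07 (when the proposed findings are lodged), so not before 2017-07-22; 2017-07-20 is 2 days before the earliest permitted date.
The procedure was therefore not followed at step 7.

Step 7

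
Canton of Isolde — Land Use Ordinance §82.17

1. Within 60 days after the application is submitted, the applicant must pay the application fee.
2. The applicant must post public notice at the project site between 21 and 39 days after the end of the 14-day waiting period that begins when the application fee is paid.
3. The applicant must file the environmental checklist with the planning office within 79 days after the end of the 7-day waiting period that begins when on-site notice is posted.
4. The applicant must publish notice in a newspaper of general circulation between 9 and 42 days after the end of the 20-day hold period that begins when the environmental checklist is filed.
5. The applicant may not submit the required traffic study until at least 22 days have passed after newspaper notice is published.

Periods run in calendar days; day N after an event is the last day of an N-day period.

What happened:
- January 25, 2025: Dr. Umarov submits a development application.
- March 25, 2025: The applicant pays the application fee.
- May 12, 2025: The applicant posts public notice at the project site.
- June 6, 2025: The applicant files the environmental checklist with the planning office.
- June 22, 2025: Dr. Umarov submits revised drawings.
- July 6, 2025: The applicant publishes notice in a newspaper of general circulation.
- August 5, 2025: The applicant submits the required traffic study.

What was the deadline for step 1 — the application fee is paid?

March 26, 2025

Step 1 runs from January 25, 2025, when the application is submitted. 60 days after January 25, 2025 is March 26, 2025.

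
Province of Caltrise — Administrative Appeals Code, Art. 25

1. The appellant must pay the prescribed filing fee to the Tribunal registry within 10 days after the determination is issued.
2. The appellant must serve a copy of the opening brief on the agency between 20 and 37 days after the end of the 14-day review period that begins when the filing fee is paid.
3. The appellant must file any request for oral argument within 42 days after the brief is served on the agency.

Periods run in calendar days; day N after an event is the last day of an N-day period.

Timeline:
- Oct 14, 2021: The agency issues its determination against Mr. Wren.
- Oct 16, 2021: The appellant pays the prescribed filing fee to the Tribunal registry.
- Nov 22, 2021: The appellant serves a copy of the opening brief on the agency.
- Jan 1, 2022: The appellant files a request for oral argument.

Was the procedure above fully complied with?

Step 1: 10 days after Oct 14, 2021 (when the determination is issued) is Oct 24, 2021; completed Oct 16, 2021, before the deadline.
Step 2: the window is 20–37 days after Oct 30, 2021 (end of the 14-day review period, which began when the filing fee is paid on Oct 16, 2021), so Nov 19, 2021 through Dec 6, 2021; done Nov 22, 2021, which is between those dates.
Step 3: 42 days after Nov 22, 2021 (when the brief is served on the agency) is Jan 3, 2022; Jan 1, 2022 is within that limit.

Yes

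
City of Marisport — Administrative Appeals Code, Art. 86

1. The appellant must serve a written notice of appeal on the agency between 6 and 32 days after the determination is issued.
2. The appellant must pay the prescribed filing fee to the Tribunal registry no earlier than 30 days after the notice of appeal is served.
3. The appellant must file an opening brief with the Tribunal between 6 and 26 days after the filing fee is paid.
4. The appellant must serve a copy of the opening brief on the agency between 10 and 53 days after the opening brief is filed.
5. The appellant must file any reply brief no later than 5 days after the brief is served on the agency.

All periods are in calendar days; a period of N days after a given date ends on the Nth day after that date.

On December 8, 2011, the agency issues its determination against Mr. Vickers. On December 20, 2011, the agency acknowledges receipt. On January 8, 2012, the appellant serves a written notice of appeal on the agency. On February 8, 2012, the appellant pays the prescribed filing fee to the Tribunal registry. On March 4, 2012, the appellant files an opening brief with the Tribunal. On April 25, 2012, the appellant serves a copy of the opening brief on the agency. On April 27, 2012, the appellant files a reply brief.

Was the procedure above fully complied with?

Yes

(1) the permitted window runs from December 8, 2011 + 6 = December 14, 2011 to December 8, 2011 + 32 = January 9, 2012; done January 8, 2012, which is between those dates.
(2) permitted from January 8, 2012 + 30 days = February 7, 2012 onward; February 8, 2012 is on or after that date.
(3) the permitted window runs from February 8, 2012 + 6 = February 14, 2012 to February 8, 2012 + 26 = March 5, 2012; done March 4, 2012 — within the window.
(4) the permitted window runs from March 4, 2012 + 10 = March 14, 2012 to March 4, 2012 + 53 = April 26, 2012; done April 25, 2012 — within the window.
(5) due by April 25, 2012 + 5 days = April 30, 2012; completed April 27, 2012, before the deadline.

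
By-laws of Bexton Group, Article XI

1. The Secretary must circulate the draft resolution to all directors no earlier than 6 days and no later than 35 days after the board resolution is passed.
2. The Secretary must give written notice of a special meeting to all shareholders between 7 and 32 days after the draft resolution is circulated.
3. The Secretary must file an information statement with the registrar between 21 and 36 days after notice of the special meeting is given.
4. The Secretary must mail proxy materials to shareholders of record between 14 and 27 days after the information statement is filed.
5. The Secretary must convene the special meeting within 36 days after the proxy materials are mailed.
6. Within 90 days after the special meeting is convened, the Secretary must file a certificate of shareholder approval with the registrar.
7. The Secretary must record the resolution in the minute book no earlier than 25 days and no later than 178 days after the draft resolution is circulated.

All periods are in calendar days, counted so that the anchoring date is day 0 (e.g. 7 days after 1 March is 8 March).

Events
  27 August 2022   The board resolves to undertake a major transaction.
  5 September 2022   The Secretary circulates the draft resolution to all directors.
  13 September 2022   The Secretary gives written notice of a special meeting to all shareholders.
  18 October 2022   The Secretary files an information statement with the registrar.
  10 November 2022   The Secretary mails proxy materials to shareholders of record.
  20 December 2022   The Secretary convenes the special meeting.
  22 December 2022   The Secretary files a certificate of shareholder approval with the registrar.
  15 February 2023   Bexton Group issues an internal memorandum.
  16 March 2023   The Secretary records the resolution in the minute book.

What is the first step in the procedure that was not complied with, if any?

Step 5

Step 1 — 6 and 35 days from 27 August 2022 (when the board resolution is passed) are 2 September 2022 and 1 October 2022 respectively; done 5 September 2022, which is between those dates.
Step 2 — 7 and 32 days from 5 September 2022 (when the draft resolution is circulated) are 12 September 2022 and 7 October 2022 respectively; 13 September 2022 falls inside that range.
Step 3 — 21 and 36 days from 13 September 2022 (when notice of the special meeting is given) are 4 October 2022 and 19 October 2022 respectively; done 18 October 2022, which is between those dates.
Step 4 — 14 and 27 days from 18 October 2022 (when the information statement is filed) are 1 November 2022 and 14 November 2022 respectively; 10 November 2022 falls inside that range.
Step 5 — counting 36 days from 10 November 2022 (when the proxy materials are mailed) gives a deadline of 16 December 2022; not done until 20 December 2022, 4 days after the deadline.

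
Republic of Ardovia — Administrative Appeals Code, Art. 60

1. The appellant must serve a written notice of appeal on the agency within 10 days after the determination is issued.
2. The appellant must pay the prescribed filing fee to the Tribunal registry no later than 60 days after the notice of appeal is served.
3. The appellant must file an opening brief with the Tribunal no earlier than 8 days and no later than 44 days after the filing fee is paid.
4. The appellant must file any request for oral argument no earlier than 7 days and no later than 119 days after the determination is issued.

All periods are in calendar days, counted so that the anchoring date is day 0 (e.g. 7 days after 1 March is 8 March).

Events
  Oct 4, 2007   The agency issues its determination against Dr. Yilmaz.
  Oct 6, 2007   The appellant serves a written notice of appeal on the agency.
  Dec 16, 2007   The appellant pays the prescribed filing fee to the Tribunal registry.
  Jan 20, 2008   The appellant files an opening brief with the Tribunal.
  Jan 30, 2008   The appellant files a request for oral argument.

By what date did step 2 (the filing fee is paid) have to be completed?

Dec 5, 2007

Step 2 runs from Oct 6, 2007, when the notice of appeal is served. 60 days after Oct 6, 2007 is Dec 5, 2007.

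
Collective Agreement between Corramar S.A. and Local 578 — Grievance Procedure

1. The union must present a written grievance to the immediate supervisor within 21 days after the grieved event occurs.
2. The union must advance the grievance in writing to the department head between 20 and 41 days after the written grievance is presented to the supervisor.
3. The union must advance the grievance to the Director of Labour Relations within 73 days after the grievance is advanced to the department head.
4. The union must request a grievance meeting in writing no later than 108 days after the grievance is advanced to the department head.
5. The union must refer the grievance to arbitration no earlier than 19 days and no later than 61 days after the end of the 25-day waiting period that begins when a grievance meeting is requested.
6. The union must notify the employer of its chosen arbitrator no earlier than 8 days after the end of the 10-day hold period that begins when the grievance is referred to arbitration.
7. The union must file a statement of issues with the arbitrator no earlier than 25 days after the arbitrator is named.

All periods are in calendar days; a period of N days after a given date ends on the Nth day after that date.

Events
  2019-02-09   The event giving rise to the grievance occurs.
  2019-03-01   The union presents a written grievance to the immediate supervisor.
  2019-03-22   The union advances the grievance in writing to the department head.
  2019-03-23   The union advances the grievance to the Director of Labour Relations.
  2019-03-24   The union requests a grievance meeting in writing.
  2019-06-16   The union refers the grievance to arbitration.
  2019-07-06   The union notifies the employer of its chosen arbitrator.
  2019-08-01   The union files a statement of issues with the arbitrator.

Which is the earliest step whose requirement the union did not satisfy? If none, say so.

None — every step was satisfied

(1) due by 2019-02-09 + 21 days = 2019-03-02; 2019-03-01 is within that limit.
(2) the permitted window runs from 2019-03-01 + 20 = 2019-03-21 to 2019-03-01 + 41 = 2019-04-11; done 2019-03-22, which is between those dates.
(3) due by 2019-03-22 + 73 days = 2019-06-03; done 2019-03-23 — timely.
(4) due by 2019-03-22 + 108 days = 2019-07-08; completed 2019-03-24, before the deadline.
(5) the permitted window runs from 2019-04-18 + 19 = 2019-05-07 to 2019-04-18 + 61 = 2019-06-18; 2019-06-16 falls inside that range.
(6) permitted from 2019-06-26 + 8 days = 2019-07-04 onward; 2019-07-06 is on or after that date.
(7) permitted from 2019-07-06 + 25 days = 2019-07-31 onward; done 2019-08-01 — permitted.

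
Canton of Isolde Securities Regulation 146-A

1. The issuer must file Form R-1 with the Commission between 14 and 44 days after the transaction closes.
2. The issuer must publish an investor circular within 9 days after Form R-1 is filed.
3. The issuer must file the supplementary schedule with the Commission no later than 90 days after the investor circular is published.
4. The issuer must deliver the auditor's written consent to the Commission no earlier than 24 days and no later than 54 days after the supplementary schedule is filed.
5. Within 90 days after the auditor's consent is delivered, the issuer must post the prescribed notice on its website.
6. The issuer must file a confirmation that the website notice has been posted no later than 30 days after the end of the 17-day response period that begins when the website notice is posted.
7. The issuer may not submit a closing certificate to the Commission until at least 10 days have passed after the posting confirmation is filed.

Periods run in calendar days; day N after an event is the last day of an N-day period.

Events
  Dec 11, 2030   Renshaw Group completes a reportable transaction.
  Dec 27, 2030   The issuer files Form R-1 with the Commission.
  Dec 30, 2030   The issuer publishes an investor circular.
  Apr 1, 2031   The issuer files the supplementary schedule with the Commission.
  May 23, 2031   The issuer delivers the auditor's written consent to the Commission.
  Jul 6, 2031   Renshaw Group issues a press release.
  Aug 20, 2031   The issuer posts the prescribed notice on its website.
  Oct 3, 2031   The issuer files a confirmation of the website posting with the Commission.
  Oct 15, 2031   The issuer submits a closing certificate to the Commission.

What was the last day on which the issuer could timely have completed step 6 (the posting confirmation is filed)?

The website notice is posted on Aug 20, 2031; the 17-day response period therefore ends Sep 6, 2031, and step 6 runs from that date. 30 days after Sep 6, 2031 is Oct 6, 2031.

Oct 6, 2031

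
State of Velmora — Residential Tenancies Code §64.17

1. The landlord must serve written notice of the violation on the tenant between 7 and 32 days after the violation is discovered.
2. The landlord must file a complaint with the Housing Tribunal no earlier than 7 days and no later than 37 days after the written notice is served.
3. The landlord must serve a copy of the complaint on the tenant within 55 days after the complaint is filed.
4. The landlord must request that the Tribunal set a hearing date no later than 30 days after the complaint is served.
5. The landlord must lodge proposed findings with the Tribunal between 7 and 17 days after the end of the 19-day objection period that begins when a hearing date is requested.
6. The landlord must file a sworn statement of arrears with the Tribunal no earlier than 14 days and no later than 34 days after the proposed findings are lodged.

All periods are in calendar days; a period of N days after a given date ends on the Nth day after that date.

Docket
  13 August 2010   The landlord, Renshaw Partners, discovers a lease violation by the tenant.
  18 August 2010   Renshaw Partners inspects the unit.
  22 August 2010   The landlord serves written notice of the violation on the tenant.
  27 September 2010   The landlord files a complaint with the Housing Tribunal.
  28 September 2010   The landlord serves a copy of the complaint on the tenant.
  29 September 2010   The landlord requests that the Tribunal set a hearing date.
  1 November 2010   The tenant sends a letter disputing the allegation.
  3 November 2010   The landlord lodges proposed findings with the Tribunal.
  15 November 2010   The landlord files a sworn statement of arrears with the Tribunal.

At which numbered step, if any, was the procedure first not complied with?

Step 6

Step 1: the window is 7–32 days after 13 August 2010 (when the violation is discovered), so 20 August 2010 through 14 September 2010; done 22 August 2010, which is between those dates.
Step 2: the window is 7–37 days after 22 August 2010 (when the written notice is served), so 29 August 2010 through 28 September 2010; 27 September 2010 falls inside that range.
Step 3: 55 days after 27 September 2010 (when the complaint is filed) is 21 November 2010; done 28 September 2010 — timely.
Step 4: 30 days after 28 September 2010 (when the complaint is served) is 28 October 2010; completed 29 September 2010, before the deadline.
Step 5: the window is 7–17 days after 18 October 2010 (end of the 19-day objection period, which began when a hearing date is requested on 29 September 2010), so 25 October 2010 through 4 November 2010; done 3 November 2010, which is between those dates.
Step 6: the window is 14–34 days after 3 November 2010 (when the proposed findings are lodged), so 17 November 2010 through 7 December 2010; 15 November 2010 is 2 days too early.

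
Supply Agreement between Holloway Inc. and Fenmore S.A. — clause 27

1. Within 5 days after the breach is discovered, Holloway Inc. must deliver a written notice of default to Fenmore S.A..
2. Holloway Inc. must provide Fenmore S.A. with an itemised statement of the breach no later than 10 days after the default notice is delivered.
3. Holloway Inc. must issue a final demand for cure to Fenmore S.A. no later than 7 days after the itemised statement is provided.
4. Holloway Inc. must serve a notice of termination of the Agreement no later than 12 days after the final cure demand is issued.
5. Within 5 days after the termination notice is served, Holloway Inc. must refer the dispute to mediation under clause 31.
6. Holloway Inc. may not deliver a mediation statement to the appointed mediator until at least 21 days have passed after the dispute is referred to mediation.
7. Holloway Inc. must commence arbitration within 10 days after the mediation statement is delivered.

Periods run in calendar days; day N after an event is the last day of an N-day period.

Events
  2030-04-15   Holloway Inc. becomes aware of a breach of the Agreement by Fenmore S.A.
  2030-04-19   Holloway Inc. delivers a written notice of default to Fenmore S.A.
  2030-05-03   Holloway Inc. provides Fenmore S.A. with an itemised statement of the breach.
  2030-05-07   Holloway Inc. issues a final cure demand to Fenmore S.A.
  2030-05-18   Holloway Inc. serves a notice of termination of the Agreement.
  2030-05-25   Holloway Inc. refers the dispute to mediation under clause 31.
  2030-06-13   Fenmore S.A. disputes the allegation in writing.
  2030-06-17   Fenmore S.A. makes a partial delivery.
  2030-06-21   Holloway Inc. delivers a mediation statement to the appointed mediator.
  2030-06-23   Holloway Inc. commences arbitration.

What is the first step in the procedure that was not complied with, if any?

Step 2

Step 1: 5 days after 2030-04-15 (when the breach is discovered) is 2030-04-20; 2030-04-19 is within that limit.
Step 2: 10 days after 2030-04-19 (when the default notice is delivered) is 2030-04-29; not done until 2030-05-03, 4 days after the deadline.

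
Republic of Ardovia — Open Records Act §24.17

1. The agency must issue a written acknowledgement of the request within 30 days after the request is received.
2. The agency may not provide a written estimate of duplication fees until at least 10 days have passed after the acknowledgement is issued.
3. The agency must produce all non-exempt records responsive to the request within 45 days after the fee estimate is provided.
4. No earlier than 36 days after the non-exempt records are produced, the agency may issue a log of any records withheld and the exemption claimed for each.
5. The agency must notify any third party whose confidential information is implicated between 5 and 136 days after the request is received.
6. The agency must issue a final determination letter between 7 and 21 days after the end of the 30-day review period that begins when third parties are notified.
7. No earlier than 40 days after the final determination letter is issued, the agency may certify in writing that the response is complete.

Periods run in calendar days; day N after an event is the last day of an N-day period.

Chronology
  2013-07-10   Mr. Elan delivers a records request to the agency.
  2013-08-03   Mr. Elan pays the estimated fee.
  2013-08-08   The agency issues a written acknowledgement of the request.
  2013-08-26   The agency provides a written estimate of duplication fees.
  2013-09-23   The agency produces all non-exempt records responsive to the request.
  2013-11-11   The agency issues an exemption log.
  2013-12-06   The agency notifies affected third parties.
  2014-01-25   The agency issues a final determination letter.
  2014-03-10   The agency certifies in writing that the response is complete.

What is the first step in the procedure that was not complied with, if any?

Step 1: 30 days after 2013-07-10 (when the request is received) is 2013-08-09; done 2013-08-08 — timely.
Step 2: the earliest permitted date is 10 days after 2013-08-08 (when the acknowledgement is issued), i.e. 2013-08-18; 2013-08-26 is on or after that date.
Step 3: 45 days after 2013-08-26 (when the fee estimate is provided) is 2013-10-10; 2013-09-23 is within that limit.
Step 4: the earliest permitted date is 36 days after 2013-09-23 (when the non-exempt records are produced), i.e. 2013-10-29; done 2013-11-11, after the minimum wait.
Step 5: the window is 5–136 days after 2013-07-10 (when the request is received), so 2013-07-15 through 2013-11-23; done 2013-12-06 — 13 days after the window closed.
The analysis stops there.

Step 5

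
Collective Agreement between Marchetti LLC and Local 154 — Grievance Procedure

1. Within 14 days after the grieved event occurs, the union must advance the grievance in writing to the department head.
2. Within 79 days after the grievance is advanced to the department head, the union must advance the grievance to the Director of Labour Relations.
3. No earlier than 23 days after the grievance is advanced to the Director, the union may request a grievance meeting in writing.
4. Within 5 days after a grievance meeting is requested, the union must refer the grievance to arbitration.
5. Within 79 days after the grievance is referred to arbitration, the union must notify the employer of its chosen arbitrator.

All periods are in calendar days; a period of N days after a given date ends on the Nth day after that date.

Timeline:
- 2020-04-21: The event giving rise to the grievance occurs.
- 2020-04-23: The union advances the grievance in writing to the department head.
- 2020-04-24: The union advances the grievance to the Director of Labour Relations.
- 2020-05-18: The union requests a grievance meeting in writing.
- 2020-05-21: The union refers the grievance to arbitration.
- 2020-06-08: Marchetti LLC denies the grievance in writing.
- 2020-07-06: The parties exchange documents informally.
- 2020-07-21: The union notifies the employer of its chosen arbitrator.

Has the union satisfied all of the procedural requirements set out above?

Yes

Step 1: 14 days after 2020-04-21 (when the grieved event occurs) is 2020-05-05; completed 2020-04-23, before the deadline.
Step 2: 79 days after 2020-04-23 (when the grievance is advanced to the department head) is 2020-07-11; done 2020-04-24 — timely.
Step 3: the earliest permitted date is 23 days after 2020-04-24 (when the grievance is advanced to the Director), i.e. 2020-05-17; done 2020-05-18 — permitted.
Step 4: 5 days after 2020-05-18 (when a grievance meeting is requested) is 2020-05-23; done 2020-05-21 — timely.
Step 5: 79 days after 2020-05-21 (when the grievance is referred to arbitration) is 2020-08-08; 2020-07-21 is within that limit.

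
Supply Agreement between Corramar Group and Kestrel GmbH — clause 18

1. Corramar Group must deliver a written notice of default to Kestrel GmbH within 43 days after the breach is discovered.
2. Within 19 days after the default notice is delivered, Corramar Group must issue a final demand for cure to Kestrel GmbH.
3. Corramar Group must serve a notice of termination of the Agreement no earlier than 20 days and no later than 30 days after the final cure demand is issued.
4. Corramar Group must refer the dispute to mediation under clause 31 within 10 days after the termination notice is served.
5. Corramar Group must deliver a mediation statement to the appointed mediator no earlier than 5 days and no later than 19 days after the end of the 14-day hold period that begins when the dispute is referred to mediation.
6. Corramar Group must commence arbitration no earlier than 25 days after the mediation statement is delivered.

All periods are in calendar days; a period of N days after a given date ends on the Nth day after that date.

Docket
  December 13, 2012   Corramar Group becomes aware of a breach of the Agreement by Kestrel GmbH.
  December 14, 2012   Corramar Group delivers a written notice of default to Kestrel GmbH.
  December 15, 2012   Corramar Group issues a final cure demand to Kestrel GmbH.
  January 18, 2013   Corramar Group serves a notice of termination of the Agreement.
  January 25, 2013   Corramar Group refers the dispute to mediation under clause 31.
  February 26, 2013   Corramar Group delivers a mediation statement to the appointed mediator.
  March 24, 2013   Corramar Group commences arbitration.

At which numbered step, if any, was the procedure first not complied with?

Step 3

Step 1 — counting 43 days from December 13, 2012 (when the breach is discovered) gives a deadline of January 25, 2013; completed December 14, 2012, before the deadline.
Step 2 — counting 19 days from December 14, 2012 (when the default notice is delivered) gives a deadline of January 2, 2013; completed December 15, 2012, before the deadline.
Step 3 — 20 and 30 days from December 15, 2012 (when the final cure demand is issued) are January 4, 2013 and January 14, 2013 respectively; January 18, 2013 is 4 days past the end of the window.
Later steps need not be reached.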